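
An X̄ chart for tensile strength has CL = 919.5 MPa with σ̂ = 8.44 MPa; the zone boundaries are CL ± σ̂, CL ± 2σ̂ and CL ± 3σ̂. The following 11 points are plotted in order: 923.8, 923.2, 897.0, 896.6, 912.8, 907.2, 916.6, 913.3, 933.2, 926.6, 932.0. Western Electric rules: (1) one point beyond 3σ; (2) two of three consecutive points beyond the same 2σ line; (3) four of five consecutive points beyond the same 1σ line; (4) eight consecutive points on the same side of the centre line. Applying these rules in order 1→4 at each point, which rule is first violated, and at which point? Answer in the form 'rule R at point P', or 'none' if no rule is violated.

Zone of each point (C = within 1σ̂, B = 1σ̂–2σ̂, A = 2σ̂–3σ̂, * = beyond 3σ̂; sign = side of CL): 1:+C, 2:+C, 3:-A, 4:-A, 5:-C, 6:-B, 7:-C, 8:-C, 9:+B, 10:+C, 11:+B
Rule 2 (two of three consecutive points beyond the same 2σ limit) is satisfied at point 4.

rule 2 at point 4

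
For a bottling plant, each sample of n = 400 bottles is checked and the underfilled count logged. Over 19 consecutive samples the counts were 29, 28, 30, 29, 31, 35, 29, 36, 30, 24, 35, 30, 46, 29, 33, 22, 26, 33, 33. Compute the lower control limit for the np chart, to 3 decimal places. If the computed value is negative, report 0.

14.917

p̄ = Σdᵢ / (k·n) = 588 / (19 × 400) = 0.07737
LCL = np̄ − 3·√(np̄(1−p̄)) = 30.9474 − 3 × 5.3435 = 14.9169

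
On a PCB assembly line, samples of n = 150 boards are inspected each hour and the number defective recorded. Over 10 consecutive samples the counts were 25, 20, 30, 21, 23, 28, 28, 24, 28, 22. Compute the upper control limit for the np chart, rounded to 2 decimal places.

p̄ = Σdᵢ / (k·n) = 249 / (10 × 150) = 0.16600
UCL = np̄ + 3·√(np̄(1−p̄)) = 24.9000 + 3 × √(24.9000×0.83400) = 24.9000 + 3 × 4.5570 = 38.5711

38.57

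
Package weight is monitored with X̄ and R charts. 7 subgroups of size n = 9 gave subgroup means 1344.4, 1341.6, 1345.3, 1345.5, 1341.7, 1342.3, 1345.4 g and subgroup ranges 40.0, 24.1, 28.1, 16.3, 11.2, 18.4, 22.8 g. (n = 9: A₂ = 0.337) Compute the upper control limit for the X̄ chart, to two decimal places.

1351.49

X̄̄ = (1344.4 + 1341.6 + 1345.3 + 1345.5 + 1341.7 + 1342.3 + 1345.4) / 7 = 9406.2000 / 7 = 1343.7429
R̄ = (40.0 + 24.1 + 28.1 + 16.3 + 11.2 + 18.4 + 22.8) / 7 = 160.9000 / 7 = 22.9857
UCL = X̄̄ + A₂·R̄ = 1343.7429 + 0.337 × 22.9857 = 1351.4890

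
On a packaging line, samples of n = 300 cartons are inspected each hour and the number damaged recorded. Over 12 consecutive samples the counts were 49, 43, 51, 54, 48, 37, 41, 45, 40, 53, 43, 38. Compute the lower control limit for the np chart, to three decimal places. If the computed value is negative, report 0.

26.584

p̄ = Σdᵢ / (k·n) = 542 / (12 × 300) = 0.15056
LCL = np̄ − 3·√(np̄(1−p̄)) = 45.1667 − 3 × 6.1941 = 26.5844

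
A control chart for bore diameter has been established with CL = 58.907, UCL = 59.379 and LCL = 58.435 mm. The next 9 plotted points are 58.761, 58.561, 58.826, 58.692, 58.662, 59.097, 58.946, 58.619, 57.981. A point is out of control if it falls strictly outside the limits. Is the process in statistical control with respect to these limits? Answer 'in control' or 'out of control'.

Compare each point to [58.435, 59.379]: sample 9 = 57.981 < LCL.

out of control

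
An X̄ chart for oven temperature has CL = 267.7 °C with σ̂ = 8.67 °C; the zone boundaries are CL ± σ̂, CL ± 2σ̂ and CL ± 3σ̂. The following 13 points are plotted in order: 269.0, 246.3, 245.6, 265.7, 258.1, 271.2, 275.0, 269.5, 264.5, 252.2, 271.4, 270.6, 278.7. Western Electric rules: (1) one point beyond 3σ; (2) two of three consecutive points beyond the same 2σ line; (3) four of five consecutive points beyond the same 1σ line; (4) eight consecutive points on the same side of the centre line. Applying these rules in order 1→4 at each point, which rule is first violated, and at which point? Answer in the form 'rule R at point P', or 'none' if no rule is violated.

rule 2 at point 3

Zone of each point (C = within 1σ̂, B = 1σ̂–2σ̂, A = 2σ̂–3σ̂, * = beyond 3σ̂; sign = side of CL): 1:+C, 2:-A, 3:-A, 4:-C, 5:-B, 6:+C, 7:+C, 8:+C, 9:-C, 10:-B, 11:+C, 12:+C, 13:+B
Rule 2 (two of three consecutive points beyond the same 2σ limit) is satisfied at point 3.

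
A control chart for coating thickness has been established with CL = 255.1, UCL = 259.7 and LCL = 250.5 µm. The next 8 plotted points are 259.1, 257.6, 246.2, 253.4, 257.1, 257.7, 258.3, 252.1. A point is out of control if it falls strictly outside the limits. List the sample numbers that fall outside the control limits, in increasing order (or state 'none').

3

Compare each point to [250.5, 259.7]: sample 3 = 246.2 < LCL.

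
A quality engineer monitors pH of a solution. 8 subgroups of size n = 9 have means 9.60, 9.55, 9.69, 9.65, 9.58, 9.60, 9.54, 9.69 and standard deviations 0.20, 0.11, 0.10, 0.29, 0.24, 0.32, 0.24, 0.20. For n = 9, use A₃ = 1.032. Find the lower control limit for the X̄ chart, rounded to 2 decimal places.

9.39

X̄̄ = (9.60 + 9.55 + 9.69 + 9.65 + 9.58 + 9.60 + 9.54 + 9.69) / 8 = 9.6125
s̄ = (0.20 + 0.11 + 0.10 + 0.29 + 0.24 + 0.32 + 0.24 + 0.20) / 8 = 0.2125
LCL = X̄̄ − A₃·s̄ = 9.6125 − 1.032 × 0.2125 = 9.3932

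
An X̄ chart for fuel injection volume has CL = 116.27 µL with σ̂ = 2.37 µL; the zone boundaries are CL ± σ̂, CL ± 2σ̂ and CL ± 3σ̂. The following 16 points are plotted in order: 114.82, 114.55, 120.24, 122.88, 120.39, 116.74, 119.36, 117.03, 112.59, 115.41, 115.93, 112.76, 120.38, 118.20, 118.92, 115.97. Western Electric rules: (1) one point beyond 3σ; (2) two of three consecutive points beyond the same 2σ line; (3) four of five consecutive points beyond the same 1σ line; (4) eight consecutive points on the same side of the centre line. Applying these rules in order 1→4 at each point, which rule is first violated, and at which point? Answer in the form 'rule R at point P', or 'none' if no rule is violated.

Zone of each point (C = within 1σ̂, B = 1σ̂–2σ̂, A = 2σ̂–3σ̂, * = beyond 3σ̂; sign = side of CL): 1:-C, 2:-C, 3:+B, 4:+A, 5:+B, 6:+C, 7:+B, 8:+C, 9:-B, 10:-C, 11:-C, 12:-B, 13:+B, 14:+C, 15:+B, 16:-C
Rule 3 (four of five consecutive points beyond the same 1σ limit) is satisfied at point 7.

rule 3 at point 7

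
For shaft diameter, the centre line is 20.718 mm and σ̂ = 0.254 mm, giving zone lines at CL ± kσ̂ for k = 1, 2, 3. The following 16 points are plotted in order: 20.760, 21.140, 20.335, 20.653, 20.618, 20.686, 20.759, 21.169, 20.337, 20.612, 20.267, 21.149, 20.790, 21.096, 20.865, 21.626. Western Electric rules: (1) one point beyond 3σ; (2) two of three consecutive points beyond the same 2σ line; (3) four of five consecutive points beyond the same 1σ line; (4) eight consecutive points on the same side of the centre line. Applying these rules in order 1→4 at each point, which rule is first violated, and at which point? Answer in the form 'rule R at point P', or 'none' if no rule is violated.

Zone of each point (C = within 1σ̂, B = 1σ̂–2σ̂, A = 2σ̂–3σ̂, * = beyond 3σ̂; sign = side of CL): 1:+C, 2:+B, 3:-B, 4:-C, 5:-C, 6:-C, 7:+C, 8:+B, 9:-B, 10:-C, 11:-B, 12:+B, 13:+C, 14:+B, 15:+C, 16:+*
Rule 1 (one point beyond the 3σ limits) is satisfied at point 16.

rule 1 at point 16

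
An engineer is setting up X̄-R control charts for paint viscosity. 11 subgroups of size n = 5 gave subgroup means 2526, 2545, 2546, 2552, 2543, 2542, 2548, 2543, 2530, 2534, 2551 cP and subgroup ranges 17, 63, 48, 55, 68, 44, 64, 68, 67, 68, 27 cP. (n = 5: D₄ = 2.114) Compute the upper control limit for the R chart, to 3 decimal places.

R̄ = (17 + 63 + 48 + 55 + 68 + 44 + 64 + 68 + 67 + 68 + 27) / 11 = 589.0000 / 11 = 53.5455
UCL_R = D₄·R̄ = 2.114 × 53.5455 = 113.1951

113.195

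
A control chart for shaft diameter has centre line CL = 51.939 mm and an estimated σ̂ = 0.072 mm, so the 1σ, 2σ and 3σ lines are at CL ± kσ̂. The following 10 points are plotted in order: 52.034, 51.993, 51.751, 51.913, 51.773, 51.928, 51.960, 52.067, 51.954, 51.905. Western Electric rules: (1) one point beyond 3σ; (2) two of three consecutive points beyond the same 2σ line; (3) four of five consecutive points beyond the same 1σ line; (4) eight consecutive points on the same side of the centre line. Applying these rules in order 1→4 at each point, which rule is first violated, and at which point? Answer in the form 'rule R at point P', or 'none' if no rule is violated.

Zone of each point (C = within 1σ̂, B = 1σ̂–2σ̂, A = 2σ̂–3σ̂, * = beyond 3σ̂; sign = side of CL): 1:+B, 2:+C, 3:-A, 4:-C, 5:-A, 6:-C, 7:+C, 8:+B, 9:+C, 10:-C
Rule 2 (two of three consecutive points beyond the same 2σ limit) is satisfied at point 5.

rule 2 at point 5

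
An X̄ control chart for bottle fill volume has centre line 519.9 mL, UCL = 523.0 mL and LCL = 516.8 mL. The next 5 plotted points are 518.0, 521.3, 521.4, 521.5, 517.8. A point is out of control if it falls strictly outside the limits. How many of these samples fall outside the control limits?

0

All 5 points lie within [516.8, 523.0].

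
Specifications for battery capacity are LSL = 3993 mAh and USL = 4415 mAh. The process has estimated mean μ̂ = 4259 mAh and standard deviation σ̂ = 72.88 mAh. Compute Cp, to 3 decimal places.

0.965

Cp = (USL − LSL) / (6σ̂) = (4415 − 3993) / (6 × 72.88) = 422.0000 / 437.2800 = 0.9651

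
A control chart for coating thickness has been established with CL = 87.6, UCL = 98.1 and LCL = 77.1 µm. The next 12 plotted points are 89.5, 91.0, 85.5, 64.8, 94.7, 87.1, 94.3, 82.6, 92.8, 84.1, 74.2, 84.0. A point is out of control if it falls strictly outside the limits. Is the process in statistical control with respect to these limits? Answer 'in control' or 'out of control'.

Compare each point to [77.1, 98.1]: sample 4 = 64.8 < LCL; sample 11 = 74.2 < LCL.

out of control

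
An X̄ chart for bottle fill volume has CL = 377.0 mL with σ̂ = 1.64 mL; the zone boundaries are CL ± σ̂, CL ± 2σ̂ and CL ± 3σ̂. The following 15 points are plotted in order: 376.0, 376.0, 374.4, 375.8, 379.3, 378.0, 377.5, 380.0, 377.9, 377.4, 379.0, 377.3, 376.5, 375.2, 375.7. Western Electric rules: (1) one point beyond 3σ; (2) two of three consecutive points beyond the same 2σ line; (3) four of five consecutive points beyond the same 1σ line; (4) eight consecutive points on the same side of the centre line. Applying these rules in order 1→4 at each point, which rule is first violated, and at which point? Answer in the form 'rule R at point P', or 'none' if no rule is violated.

Zone of each point (C = within 1σ̂, B = 1σ̂–2σ̂, A = 2σ̂–3σ̂, * = beyond 3σ̂; sign = side of CL): 1:-C, 2:-C, 3:-B, 4:-C, 5:+B, 6:+C, 7:+C, 8:+B, 9:+C, 10:+C, 11:+B, 12:+C, 13:-C, 14:-B, 15:-C
Rule 4 (eight consecutive points on the same side of the centre line) is satisfied at point 12.

rule 4 at point 12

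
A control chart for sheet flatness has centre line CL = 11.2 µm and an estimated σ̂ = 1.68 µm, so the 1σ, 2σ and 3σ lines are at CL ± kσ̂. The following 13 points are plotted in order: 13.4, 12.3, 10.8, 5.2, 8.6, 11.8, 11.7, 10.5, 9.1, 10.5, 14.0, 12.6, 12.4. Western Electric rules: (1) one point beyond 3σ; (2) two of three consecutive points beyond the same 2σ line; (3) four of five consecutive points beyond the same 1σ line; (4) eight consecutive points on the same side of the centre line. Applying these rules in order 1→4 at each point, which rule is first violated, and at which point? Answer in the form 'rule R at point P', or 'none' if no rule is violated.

Zone of each point (C = within 1σ̂, B = 1σ̂–2σ̂, A = 2σ̂–3σ̂, * = beyond 3σ̂; sign = side of CL): 1:+B, 2:+C, 3:-C, 4:-*, 5:-B, 6:+C, 7:+C, 8:-C, 9:-B, 10:-C, 11:+B, 12:+C, 13:+C
Rule 1 (one point beyond the 3σ limits) is satisfied at point 4.

rule 1 at point 4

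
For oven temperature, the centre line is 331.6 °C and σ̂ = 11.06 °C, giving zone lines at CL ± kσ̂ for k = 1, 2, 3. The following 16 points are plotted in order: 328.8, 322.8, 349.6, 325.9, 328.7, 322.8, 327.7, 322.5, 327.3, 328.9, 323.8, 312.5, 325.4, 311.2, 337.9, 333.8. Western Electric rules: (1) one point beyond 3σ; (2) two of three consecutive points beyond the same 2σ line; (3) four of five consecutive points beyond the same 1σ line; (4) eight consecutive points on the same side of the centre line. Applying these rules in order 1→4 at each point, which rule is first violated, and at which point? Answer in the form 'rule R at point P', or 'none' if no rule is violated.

Zone of each point (C = within 1σ̂, B = 1σ̂–2σ̂, A = 2σ̂–3σ̂, * = beyond 3σ̂; sign = side of CL): 1:-C, 2:-C, 3:+B, 4:-C, 5:-C, 6:-C, 7:-C, 8:-C, 9:-C, 10:-C, 11:-C, 12:-B, 13:-C, 14:-B, 15:+C, 16:+C
Rule 4 (eight consecutive points on the same side of the centre line) is satisfied at point 11.

rule 4 at point 11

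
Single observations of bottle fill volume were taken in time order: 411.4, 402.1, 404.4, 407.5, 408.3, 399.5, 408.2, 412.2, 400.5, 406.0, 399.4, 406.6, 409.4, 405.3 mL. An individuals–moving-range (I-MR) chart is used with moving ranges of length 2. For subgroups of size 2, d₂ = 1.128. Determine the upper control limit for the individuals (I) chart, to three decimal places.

X̄ = (411.4 + 402.1 + 404.4 + 407.5 + 408.3 + 399.5 + 408.2 + 412.2 + 400.5 + 406.0 + 399.4 + 406.6 + 409.4 + 405.3) / 14 = 405.7714
Moving ranges: 9.3, 2.3, 3.1, 0.8, 8.8, 8.7, 4.0, 11.7, 5.5, 6.6, 7.2, 2.8, 4.1; M̄R̄ = 74.9000 / 13 = 5.7615
UCL = X̄ + 3·M̄R̄/d₂ = 405.7714 + 3 × 5.7615 / 1.128 = 421.0947

421.095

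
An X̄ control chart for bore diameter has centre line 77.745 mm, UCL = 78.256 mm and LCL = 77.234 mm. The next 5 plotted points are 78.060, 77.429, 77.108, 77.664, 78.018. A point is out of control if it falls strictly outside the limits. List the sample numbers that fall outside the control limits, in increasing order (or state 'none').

3

Compare each point to [77.234, 78.256]: sample 3 = 77.108 < LCL.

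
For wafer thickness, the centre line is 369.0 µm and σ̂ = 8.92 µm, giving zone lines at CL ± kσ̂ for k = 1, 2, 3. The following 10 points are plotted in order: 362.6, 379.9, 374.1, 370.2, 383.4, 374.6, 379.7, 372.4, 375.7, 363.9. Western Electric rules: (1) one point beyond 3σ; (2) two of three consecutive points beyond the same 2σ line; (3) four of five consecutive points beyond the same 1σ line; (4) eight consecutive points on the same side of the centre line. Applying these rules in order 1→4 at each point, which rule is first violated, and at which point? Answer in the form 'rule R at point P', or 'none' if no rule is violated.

rule 4 at point 9

Zone of each point (C = within 1σ̂, B = 1σ̂–2σ̂, A = 2σ̂–3σ̂, * = beyond 3σ̂; sign = side of CL): 1:-C, 2:+B, 3:+C, 4:+C, 5:+B, 6:+C, 7:+B, 8:+C, 9:+C, 10:-C
Rule 4 (eight consecutive points on the same side of the centre line) is satisfied at point 9.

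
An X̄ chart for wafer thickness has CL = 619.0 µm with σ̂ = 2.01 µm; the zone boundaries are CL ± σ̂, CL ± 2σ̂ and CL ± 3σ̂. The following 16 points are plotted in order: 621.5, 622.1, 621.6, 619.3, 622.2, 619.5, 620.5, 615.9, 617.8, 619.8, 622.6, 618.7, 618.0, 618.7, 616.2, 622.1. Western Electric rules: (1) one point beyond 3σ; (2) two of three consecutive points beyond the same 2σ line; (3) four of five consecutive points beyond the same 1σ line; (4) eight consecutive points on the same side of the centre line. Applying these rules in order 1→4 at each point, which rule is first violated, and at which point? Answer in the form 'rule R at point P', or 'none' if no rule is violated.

rule 3 at point 5

Zone of each point (C = within 1σ̂, B = 1σ̂–2σ̂, A = 2σ̂–3σ̂, * = beyond 3σ̂; sign = side of CL): 1:+B, 2:+B, 3:+B, 4:+C, 5:+B, 6:+C, 7:+C, 8:-B, 9:-C, 10:+C, 11:+B, 12:-C, 13:-C, 14:-C, 15:-B, 16:+B
Rule 3 (four of five consecutive points beyond the same 1σ limit) is satisfied at point 5.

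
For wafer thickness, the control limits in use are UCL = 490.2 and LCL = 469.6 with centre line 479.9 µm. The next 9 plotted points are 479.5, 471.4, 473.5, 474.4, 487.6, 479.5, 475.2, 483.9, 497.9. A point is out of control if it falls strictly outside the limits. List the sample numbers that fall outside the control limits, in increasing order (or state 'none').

Compare each point to [469.6, 490.2]: sample 9 = 497.9 > UCL.

9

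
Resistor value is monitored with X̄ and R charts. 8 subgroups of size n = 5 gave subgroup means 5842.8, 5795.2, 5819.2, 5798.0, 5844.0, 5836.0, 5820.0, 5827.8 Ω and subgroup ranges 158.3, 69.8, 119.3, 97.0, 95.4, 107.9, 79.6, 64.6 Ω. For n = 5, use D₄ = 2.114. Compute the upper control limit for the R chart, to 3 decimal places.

R̄ = (158.3 + 69.8 + 119.3 + 97.0 + 95.4 + 107.9 + 79.6 + 64.6) / 8 = 791.9000 / 8 = 98.9875
UCL_R = D₄·R̄ = 2.114 × 98.9875 = 209.2596

209.260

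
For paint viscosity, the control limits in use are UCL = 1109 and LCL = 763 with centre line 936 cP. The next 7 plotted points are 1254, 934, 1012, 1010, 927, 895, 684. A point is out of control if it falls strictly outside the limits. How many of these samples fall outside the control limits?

Compare each point to [763, 1109]: sample 1 = 1254 > UCL; sample 7 = 684 < LCL.

2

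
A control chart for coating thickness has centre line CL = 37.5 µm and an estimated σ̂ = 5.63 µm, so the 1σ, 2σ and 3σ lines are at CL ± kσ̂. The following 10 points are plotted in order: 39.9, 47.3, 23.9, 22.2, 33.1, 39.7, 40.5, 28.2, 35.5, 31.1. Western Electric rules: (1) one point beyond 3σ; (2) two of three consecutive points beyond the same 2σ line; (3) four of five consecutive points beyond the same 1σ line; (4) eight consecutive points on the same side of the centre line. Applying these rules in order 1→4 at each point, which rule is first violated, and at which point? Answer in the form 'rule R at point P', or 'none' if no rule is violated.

Zone of each point (C = within 1σ̂, B = 1σ̂–2σ̂, A = 2σ̂–3σ̂, * = beyond 3σ̂; sign = side of CL): 1:+C, 2:+B, 3:-A, 4:-A, 5:-C, 6:+C, 7:+C, 8:-B, 9:-C, 10:-B
Rule 2 (two of three consecutive points beyond the same 2σ limit) is satisfied at point 4.

rule 2 at point 4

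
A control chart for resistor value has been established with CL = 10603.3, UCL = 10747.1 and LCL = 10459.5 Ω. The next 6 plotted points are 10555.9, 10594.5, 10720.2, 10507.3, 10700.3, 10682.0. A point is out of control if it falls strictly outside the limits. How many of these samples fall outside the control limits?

All 6 points lie within [10459.5, 10747.1].

0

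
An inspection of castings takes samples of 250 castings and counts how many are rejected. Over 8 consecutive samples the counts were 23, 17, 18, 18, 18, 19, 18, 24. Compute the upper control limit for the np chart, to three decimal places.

p̄ = Σdᵢ / (k·n) = 155 / (8 × 250) = 0.07750
UCL = np̄ + 3·√(np̄(1−p̄)) = 19.3750 + 3 × √(19.3750×0.92250) = 19.3750 + 3 × 4.2277 = 32.0581

32.058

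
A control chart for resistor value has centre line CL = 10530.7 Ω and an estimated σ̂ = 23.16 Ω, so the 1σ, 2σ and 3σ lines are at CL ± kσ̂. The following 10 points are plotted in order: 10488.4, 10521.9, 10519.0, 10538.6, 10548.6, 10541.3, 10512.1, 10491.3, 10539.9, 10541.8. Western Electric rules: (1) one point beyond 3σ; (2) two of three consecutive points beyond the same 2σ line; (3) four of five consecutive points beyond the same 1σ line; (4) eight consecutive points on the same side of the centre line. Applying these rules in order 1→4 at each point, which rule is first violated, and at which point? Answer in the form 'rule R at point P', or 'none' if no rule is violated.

none

Zone of each point (C = within 1σ̂, B = 1σ̂–2σ̂, A = 2σ̂–3σ̂, * = beyond 3σ̂; sign = side of CL): 1:-B, 2:-C, 3:-C, 4:+C, 5:+C, 6:+C, 7:-C, 8:-B, 9:+C, 10:+C
No rule fires across all 10 points.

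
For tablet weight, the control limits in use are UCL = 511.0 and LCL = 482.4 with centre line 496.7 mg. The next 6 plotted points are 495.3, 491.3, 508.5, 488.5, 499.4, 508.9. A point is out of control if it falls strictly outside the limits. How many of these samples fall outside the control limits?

All 6 points lie within [482.4, 511.0].

0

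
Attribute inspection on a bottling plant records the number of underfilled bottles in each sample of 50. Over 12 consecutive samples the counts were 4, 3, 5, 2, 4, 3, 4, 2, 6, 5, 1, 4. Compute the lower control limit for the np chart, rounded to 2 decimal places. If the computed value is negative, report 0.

p̄ = Σdᵢ / (k·n) = 43 / (12 × 50) = 0.07167
LCL = np̄ − 3·√(np̄(1−p̄)) = 3.5833 − 3 × 1.8239 = -1.8883 → 0 (negative, so LCL = 0)

0.00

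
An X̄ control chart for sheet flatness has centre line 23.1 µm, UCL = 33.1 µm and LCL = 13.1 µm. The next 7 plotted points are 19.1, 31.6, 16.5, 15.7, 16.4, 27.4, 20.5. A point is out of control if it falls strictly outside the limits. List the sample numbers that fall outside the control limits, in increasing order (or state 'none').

none

All 7 points lie within [13.1, 33.1].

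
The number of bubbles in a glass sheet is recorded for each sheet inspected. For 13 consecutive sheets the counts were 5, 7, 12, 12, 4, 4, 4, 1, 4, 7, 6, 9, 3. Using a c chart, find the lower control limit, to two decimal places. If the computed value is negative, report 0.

c̄ = (5 + 7 + 12 + 12 + 4 + 4 + 4 + 1 + 4 + 7 + 6 + 9 + 3) / 13 = 78 / 13 = 6.0000
LCL = c̄ − 3√c̄ = 6.0000 − 3 × 2.4495 = -1.3485 → 0 (cannot be negative)

0.00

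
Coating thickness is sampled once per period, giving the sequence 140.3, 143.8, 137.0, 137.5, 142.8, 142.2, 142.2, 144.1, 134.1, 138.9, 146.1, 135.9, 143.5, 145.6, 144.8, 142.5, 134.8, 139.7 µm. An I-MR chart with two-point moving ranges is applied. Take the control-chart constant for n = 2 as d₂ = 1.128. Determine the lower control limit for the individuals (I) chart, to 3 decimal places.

128.957

X̄ = (140.3 + 143.8 + 137.0 + 137.5 + 142.8 + 142.2 + 142.2 + 144.1 + 134.1 + 138.9 + 146.1 + 135.9 + 143.5 + 145.6 + 144.8 + 142.5 + 134.8 + 139.7) / 18 = 140.8778
Moving ranges: 3.5, 6.8, 0.5, 5.3, 0.6, 0.0, 1.9, 10.0, 4.8, 7.2, 10.2, 7.6, 2.1, 0.8, 2.3, 7.7, 4.9; M̄R̄ = 76.2000 / 17 = 4.4824
LCL = X̄ − 3·M̄R̄/d₂ = 140.8778 − 3 × 4.4824 / 1.128 = 128.9566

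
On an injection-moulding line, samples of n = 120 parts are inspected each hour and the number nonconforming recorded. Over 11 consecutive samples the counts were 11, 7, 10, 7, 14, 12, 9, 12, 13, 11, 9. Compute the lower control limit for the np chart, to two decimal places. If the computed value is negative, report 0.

p̄ = Σdᵢ / (k·n) = 115 / (11 × 120) = 0.08712
LCL = np̄ − 3·√(np̄(1−p̄)) = 10.4545 − 3 × 3.0893 = 1.1867

1.19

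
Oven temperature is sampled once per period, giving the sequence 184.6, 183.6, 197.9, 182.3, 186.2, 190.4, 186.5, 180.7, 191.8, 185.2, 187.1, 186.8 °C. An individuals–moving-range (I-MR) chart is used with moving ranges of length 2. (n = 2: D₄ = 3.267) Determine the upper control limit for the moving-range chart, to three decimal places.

Moving ranges: 1.0, 14.3, 15.6, 3.9, 4.2, 3.9, 5.8, 11.1, 6.6, 1.9, 0.3; M̄R̄ = 68.6000 / 11 = 6.2364
UCL_MR = D₄·M̄R̄ = 3.267 × 6.2364 = 20.3742

20.374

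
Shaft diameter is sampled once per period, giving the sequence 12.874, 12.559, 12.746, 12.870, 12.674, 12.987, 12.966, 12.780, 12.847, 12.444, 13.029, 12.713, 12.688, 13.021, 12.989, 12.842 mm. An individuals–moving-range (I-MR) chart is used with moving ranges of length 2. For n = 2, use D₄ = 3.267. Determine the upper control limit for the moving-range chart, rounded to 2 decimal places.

0.71

Moving ranges: 0.315, 0.187, 0.124, 0.196, 0.313, 0.021, 0.186, 0.067, 0.403, 0.585, 0.316, 0.025, 0.333, 0.032, 0.147; M̄R̄ = 3.2500 / 15 = 0.2167
UCL_MR = D₄·M̄R̄ = 3.267 × 0.2167 = 0.7078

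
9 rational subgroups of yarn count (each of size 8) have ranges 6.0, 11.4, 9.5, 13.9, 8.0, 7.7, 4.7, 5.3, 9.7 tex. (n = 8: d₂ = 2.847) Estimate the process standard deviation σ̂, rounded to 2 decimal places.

2.97

R̄ = (6.0 + 11.4 + 9.5 + 13.9 + 8.0 + 7.7 + 4.7 + 5.3 + 9.7) / 9 = 8.4667
σ̂ = R̄ / d₂ = 8.4667 / 2.847 = 2.9739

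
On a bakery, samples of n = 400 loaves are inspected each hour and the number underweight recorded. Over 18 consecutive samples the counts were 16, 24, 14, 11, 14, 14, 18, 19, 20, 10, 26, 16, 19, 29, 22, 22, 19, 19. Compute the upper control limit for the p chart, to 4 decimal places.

0.0776

p̄ = Σdᵢ / (k·n) = 332 / (18 × 400) = 0.04611
UCL = p̄ + 3·√(p̄(1−p̄)/n) = 0.04611 + 3 × √(0.04611×0.95389/400) = 0.04611 + 3 × 0.01049 = 0.07757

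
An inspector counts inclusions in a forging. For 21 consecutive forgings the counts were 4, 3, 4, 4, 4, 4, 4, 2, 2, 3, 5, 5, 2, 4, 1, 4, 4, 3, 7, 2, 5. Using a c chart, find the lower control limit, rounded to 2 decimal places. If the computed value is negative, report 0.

0.00

c̄ = (4 + 3 + 4 + 4 + 4 + 4 + 4 + 2 + 2 + 3 + 5 + 5 + 2 + 4 + 1 + 4 + 4 + 3 + 7 + 2 + 5) / 21 = 76 / 21 = 3.6190
LCL = c̄ − 3√c̄ = 3.6190 − 3 × 1.9024 = -2.0881 → 0 (cannot be negative)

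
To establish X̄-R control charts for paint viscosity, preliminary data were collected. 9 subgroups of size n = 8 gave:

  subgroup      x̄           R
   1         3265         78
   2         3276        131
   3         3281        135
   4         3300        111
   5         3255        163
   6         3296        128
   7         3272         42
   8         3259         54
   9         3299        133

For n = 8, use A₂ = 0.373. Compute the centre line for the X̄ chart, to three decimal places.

X̄̄ = (3265 + 3276 + 3281 + 3300 + 3255 + 3296 + 3272 + 3259 + 3299) / 9 = 29503.0000 / 9 = 3278.1111
CL = X̄̄ = 3278.1111

3278.111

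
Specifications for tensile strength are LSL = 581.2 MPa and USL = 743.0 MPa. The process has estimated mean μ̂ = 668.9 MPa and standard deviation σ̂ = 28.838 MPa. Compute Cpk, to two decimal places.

0.86

Cpu = (USL − μ̂) / (3σ̂) = (743.0 − 668.9) / (3 × 28.838) = 0.8565; Cpl = (μ̂ − LSL) / (3σ̂) = (668.9 − 581.2) / (3 × 28.838) = 1.0137; Cpk = min(Cpu, Cpl) = 0.8565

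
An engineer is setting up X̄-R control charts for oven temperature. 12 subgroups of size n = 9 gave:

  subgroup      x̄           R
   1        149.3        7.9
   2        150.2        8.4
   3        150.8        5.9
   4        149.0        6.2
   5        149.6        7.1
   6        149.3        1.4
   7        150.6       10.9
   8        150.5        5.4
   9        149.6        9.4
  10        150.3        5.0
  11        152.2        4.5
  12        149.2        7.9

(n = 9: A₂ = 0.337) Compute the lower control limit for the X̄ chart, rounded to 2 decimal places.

X̄̄ = (149.3 + 150.2 + 150.8 + 149.0 + 149.6 + 149.3 + 150.6 + 150.5 + 149.6 + 150.3 + 152.2 + 149.2) / 12 = 1800.6000 / 12 = 150.0500
R̄ = (7.9 + 8.4 + 5.9 + 6.2 + 7.1 + 1.4 + 10.9 + 5.4 + 9.4 + 5.0 + 4.5 + 7.9) / 12 = 80.0000 / 12 = 6.6667
LCL = X̄̄ − A₂·R̄ = 150.0500 − 0.337 × 6.6667 = 147.8033

147.80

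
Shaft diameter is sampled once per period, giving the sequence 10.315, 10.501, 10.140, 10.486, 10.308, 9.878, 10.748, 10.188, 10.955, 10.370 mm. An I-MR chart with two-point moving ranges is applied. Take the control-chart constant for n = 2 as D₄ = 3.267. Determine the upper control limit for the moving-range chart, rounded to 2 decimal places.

Moving ranges: 0.186, 0.361, 0.346, 0.178, 0.430, 0.870, 0.560, 0.767, 0.585; M̄R̄ = 4.2830 / 9 = 0.4759
UCL_MR = D₄·M̄R̄ = 3.267 × 0.4759 = 1.5547

1.55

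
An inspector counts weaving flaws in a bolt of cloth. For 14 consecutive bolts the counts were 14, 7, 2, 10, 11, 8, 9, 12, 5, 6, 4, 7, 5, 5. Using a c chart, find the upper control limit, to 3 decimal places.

c̄ = (14 + 7 + 2 + 10 + 11 + 8 + 9 + 12 + 5 + 6 + 4 + 7 + 5 + 5) / 14 = 105 / 14 = 7.5000
UCL = c̄ + 3√c̄ = 7.5000 + 3 × √7.5000 = 7.5000 + 3 × 2.7386 = 15.7158

15.716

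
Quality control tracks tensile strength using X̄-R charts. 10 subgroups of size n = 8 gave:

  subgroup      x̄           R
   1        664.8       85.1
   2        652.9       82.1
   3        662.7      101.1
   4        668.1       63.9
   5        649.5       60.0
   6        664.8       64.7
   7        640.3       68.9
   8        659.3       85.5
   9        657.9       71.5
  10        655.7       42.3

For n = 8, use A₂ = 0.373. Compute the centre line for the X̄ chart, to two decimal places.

X̄̄ = (664.8 + 652.9 + 662.7 + 668.1 + 649.5 + 664.8 + 640.3 + 659.3 + 657.9 + 655.7) / 10 = 6576.0000 / 10 = 657.6000
CL = X̄̄ = 657.6000

657.60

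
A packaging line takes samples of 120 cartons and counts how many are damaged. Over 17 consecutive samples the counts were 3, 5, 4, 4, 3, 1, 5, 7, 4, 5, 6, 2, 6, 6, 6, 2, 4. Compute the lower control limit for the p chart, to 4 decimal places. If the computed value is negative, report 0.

p̄ = Σdᵢ / (k·n) = 73 / (17 × 120) = 0.03578
LCL = p̄ − 3·√(p̄(1−p̄)/n) = 0.03578 − 3 × 0.01696 = -0.01509 → 0 (negative, so LCL = 0)

0.0000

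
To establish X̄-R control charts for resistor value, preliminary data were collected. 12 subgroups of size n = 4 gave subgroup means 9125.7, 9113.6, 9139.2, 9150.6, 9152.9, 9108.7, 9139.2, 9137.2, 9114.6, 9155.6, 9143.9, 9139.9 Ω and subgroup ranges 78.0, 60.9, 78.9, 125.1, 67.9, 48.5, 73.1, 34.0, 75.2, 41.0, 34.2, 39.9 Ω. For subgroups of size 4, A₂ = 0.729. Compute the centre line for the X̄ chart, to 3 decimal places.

9135.092

X̄̄ = (9125.7 + 9113.6 + 9139.2 + 9150.6 + 9152.9 + 9108.7 + 9139.2 + 9137.2 + 9114.6 + 9155.6 + 9143.9 + 9139.9) / 12 = 109621.1000 / 12 = 9135.0917
CL = X̄̄ = 9135.0917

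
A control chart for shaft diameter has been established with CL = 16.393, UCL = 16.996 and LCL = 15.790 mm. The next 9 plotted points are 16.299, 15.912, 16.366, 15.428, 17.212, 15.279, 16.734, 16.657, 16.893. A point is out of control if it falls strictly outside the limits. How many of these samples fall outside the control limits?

3

Compare each point to [15.790, 16.996]: sample 4 = 15.428 < LCL; sample 5 = 17.212 > UCL; sample 6 = 15.279 < LCL.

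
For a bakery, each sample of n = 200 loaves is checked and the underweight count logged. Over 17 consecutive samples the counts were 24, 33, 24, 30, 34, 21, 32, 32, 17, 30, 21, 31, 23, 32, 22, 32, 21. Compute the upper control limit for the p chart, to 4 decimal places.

p̄ = Σdᵢ / (k·n) = 459 / (17 × 200) = 0.13500
UCL = p̄ + 3·√(p̄(1−p̄)/n) = 0.13500 + 3 × √(0.13500×0.86500/200) = 0.13500 + 3 × 0.02416 = 0.20749

0.2075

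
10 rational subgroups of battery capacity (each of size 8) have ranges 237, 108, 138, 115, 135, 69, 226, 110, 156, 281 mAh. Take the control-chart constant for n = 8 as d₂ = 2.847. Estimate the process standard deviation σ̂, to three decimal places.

R̄ = (237 + 108 + 138 + 115 + 135 + 69 + 226 + 110 + 156 + 281) / 10 = 157.5000
σ̂ = R̄ / d₂ = 157.5000 / 2.847 = 55.3214

55.321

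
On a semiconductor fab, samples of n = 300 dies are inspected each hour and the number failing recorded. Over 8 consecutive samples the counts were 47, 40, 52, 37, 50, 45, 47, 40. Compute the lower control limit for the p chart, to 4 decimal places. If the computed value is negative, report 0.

0.0875

p̄ = Σdᵢ / (k·n) = 358 / (8 × 300) = 0.14917
LCL = p̄ − 3·√(p̄(1−p̄)/n) = 0.14917 − 3 × 0.02057 = 0.08746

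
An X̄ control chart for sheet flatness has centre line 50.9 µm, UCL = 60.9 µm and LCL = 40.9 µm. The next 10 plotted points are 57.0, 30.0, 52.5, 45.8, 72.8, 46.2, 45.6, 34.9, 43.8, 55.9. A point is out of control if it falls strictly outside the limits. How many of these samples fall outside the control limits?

Compare each point to [40.9, 60.9]: sample 2 = 30.0 < LCL; sample 5 = 72.8 > UCL; sample 8 = 34.9 < LCL.

3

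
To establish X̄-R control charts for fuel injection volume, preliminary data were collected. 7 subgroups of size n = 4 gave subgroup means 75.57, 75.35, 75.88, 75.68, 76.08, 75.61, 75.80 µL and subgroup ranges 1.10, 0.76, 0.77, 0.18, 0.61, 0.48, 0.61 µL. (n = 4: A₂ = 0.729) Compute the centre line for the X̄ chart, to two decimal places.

X̄̄ = (75.57 + 75.35 + 75.88 + 75.68 + 76.08 + 75.61 + 75.80) / 7 = 529.9700 / 7 = 75.7100
CL = X̄̄ = 75.7100

75.71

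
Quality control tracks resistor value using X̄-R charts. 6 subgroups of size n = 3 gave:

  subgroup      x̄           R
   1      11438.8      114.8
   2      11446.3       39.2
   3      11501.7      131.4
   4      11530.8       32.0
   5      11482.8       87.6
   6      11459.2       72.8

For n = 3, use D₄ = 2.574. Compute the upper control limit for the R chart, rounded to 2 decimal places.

R̄ = (114.8 + 39.2 + 131.4 + 32.0 + 87.6 + 72.8) / 6 = 477.8000 / 6 = 79.6333
UCL_R = D₄·R̄ = 2.574 × 79.6333 = 204.9762

204.98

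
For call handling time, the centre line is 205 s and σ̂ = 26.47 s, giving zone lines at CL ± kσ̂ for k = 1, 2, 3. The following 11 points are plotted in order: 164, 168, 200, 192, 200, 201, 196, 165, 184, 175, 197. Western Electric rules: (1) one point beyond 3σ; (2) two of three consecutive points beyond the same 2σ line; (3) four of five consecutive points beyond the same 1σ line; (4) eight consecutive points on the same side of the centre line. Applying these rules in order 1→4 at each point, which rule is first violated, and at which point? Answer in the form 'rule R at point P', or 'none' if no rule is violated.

Zone of each point (C = within 1σ̂, B = 1σ̂–2σ̂, A = 2σ̂–3σ̂, * = beyond 3σ̂; sign = side of CL): 1:-B, 2:-B, 3:-C, 4:-C, 5:-C, 6:-C, 7:-C, 8:-B, 9:-C, 10:-B, 11:-C
Rule 4 (eight consecutive points on the same side of the centre line) is satisfied at point 8.

rule 4 at point 8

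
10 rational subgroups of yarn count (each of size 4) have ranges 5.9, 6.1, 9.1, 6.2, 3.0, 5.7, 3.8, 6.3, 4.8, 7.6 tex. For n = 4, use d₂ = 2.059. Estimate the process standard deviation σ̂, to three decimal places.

R̄ = (5.9 + 6.1 + 9.1 + 6.2 + 3.0 + 5.7 + 3.8 + 6.3 + 4.8 + 7.6) / 10 = 5.8500
σ̂ = R̄ / d₂ = 5.8500 / 2.059 = 2.8412

2.841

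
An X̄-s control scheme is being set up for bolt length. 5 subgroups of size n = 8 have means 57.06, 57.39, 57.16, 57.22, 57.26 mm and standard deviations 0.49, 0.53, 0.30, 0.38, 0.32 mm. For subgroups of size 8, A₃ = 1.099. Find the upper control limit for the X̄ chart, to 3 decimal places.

57.662

X̄̄ = (57.06 + 57.39 + 57.16 + 57.22 + 57.26) / 5 = 57.2180
s̄ = (0.49 + 0.53 + 0.30 + 0.38 + 0.32) / 5 = 0.4040
UCL = X̄̄ + A₃·s̄ = 57.2180 + 1.099 × 0.4040 = 57.6620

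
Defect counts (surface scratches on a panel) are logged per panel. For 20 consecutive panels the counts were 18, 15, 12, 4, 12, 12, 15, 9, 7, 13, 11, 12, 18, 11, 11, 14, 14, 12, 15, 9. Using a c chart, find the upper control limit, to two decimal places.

22.68

c̄ = (18 + 15 + 12 + 4 + 12 + 12 + 15 + 9 + 7 + 13 + 11 + 12 + 18 + 11 + 11 + 14 + 14 + 12 + 15 + 9) / 20 = 244 / 20 = 12.2000
UCL = c̄ + 3√c̄ = 12.2000 + 3 × √12.2000 = 12.2000 + 3 × 3.4928 = 22.6785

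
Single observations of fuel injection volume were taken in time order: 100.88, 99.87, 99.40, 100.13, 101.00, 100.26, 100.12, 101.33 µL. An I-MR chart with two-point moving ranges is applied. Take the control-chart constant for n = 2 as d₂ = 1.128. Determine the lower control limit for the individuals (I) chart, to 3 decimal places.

98.409

X̄ = (100.88 + 99.87 + 99.40 + 100.13 + 101.00 + 100.26 + 100.12 + 101.33) / 8 = 100.3738
Moving ranges: 1.01, 0.47, 0.73, 0.87, 0.74, 0.14, 1.21; M̄R̄ = 5.1700 / 7 = 0.7386
LCL = X̄ − 3·M̄R̄/d₂ = 100.3738 − 3 × 0.7386 / 1.128 = 98.4095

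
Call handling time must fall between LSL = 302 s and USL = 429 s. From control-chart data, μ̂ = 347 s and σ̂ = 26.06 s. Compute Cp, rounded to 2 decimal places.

0.81

Cp = (USL − LSL) / (6σ̂) = (429 − 302) / (6 × 26.06) = 127.0000 / 156.3600 = 0.8122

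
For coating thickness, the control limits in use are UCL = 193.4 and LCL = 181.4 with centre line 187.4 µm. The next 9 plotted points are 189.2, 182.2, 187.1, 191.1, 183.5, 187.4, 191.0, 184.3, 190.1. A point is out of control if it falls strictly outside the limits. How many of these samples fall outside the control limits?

All 9 points lie within [181.4, 193.4].

0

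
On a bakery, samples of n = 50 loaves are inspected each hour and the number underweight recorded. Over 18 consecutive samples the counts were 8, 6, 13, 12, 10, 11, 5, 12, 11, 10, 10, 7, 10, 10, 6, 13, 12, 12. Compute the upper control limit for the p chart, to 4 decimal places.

p̄ = Σdᵢ / (k·n) = 178 / (18 × 50) = 0.19778
UCL = p̄ + 3·√(p̄(1−p̄)/n) = 0.19778 + 3 × √(0.19778×0.80222/50) = 0.19778 + 3 × 0.05633 = 0.36677

0.3668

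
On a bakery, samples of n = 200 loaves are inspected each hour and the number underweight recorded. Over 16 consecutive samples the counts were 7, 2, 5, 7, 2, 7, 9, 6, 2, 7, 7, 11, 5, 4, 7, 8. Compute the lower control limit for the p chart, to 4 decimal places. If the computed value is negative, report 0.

p̄ = Σdᵢ / (k·n) = 96 / (16 × 200) = 0.03000
LCL = p̄ − 3·√(p̄(1−p̄)/n) = 0.03000 − 3 × 0.01206 = -0.00619 → 0 (negative, so LCL = 0)

0.0000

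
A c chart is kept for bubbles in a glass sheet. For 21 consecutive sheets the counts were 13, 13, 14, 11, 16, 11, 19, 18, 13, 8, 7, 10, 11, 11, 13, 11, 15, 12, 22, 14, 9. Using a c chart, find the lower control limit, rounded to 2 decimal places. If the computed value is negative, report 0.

2.13

c̄ = (13 + 13 + 14 + 11 + 16 + 11 + 19 + 18 + 13 + 8 + 7 + 10 + 11 + 11 + 13 + 11 + 15 + 12 + 22 + 14 + 9) / 21 = 271 / 21 = 12.9048
LCL = c̄ − 3√c̄ = 12.9048 − 3 × 3.5923 = 2.1278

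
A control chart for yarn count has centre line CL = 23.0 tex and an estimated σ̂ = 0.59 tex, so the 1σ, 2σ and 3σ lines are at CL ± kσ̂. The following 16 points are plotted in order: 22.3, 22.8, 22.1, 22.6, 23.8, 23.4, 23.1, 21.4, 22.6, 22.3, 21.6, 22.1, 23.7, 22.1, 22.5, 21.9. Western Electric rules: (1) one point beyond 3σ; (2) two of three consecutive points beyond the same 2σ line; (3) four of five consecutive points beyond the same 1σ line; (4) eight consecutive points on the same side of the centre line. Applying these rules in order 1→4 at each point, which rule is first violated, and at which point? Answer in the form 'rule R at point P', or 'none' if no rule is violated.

Zone of each point (C = within 1σ̂, B = 1σ̂–2σ̂, A = 2σ̂–3σ̂, * = beyond 3σ̂; sign = side of CL): 1:-B, 2:-C, 3:-B, 4:-C, 5:+B, 6:+C, 7:+C, 8:-A, 9:-C, 10:-B, 11:-A, 12:-B, 13:+B, 14:-B, 15:-C, 16:-B
Rule 3 (four of five consecutive points beyond the same 1σ limit) is satisfied at point 12.

rule 3 at point 12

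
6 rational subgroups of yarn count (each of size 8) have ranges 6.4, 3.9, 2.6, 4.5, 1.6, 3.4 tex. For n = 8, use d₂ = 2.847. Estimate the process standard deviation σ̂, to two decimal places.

1.31

R̄ = (6.4 + 3.9 + 2.6 + 4.5 + 1.6 + 3.4) / 6 = 3.7333
σ̂ = R̄ / d₂ = 3.7333 / 2.847 = 1.3113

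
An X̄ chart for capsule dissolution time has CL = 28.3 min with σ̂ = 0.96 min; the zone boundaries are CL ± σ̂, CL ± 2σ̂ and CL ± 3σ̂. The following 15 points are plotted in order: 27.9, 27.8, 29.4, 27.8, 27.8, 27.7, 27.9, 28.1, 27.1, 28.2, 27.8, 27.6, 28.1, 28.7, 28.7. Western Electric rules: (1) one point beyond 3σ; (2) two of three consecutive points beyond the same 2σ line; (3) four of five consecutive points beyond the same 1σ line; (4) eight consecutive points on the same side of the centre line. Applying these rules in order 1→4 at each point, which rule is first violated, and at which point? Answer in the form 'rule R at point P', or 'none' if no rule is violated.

Zone of each point (C = within 1σ̂, B = 1σ̂–2σ̂, A = 2σ̂–3σ̂, * = beyond 3σ̂; sign = side of CL): 1:-C, 2:-C, 3:+B, 4:-C, 5:-C, 6:-C, 7:-C, 8:-C, 9:-B, 10:-C, 11:-C, 12:-C, 13:-C, 14:+C, 15:+C
Rule 4 (eight consecutive points on the same side of the centre line) is satisfied at point 11.

rule 4 at point 11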